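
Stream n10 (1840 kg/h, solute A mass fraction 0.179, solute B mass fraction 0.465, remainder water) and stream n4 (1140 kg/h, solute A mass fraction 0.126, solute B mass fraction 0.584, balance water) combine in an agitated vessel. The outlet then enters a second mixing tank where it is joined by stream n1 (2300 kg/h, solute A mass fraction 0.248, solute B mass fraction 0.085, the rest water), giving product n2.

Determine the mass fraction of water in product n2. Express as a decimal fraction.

Overall, product flow = 5280 kg/h.
water in = 1840×0.356 + 1140×0.290 + 2300×0.667 = 2519.7 kg/h.
water fraction in n2 = 0.477.

0.477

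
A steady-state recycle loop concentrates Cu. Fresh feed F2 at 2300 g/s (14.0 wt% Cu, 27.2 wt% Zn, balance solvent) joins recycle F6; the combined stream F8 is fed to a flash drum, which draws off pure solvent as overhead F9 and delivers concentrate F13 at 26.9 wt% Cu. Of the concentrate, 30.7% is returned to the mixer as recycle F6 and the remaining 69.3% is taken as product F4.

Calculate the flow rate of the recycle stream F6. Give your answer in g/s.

Overall Cu balance (none leaves overhead): Cu in fresh feed = Cu in product, i.e. 2300×0.140 = (1−0.307)·F13·0.269.
F13 = 322/(0.269×0.693) = 1727.3 g/s.
Recycle F6 = 0.307×1727.3 = 530.28 g/s.

530.3 g/s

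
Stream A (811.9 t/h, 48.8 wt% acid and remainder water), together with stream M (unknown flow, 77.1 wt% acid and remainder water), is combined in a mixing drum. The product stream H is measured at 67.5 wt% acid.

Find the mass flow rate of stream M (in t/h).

1582 t/h

Let M be the unknown flow. Total out = 811.9 + M.
acid balance: 396.21 + 0.771·M = 0.675·(811.9 + M)
(0.771 − 0.675)·M = 0.675×811.9 − 396.21 = 151.83
M = 151.83 / 0.096 = 1581.5 t/h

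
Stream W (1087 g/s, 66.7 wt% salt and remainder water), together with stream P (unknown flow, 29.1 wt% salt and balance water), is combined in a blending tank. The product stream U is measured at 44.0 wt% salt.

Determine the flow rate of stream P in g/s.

Let P be the unknown flow. Total out = 1087 + P.
salt balance: 725.03 + 0.291·P = 0.440·(1087 + P)
(0.291 − 0.440)·P = 0.440×1087 − 725.03 = -246.75
P = -246.75 / -0.149 = 1656 g/s

1656 g/s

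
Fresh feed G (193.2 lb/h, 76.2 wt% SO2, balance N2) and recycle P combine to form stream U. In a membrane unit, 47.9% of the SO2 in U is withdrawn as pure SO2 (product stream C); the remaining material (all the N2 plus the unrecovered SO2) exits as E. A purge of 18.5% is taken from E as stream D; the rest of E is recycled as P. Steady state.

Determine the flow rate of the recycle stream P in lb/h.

311.2 lb/h

N2 enters only via G and leaves only via the purge: 193.2×0.238 = 0.185×(N2 in E), and the membrane unit passes all N2, so N2 in U = N2 in E = 248.55 lb/h.
SO2 in U: m_A = 193.2×0.762 + (1−0.185)·(1−0.479)·m_A, so m_A = 147.22/0.5754 = 255.86 lb/h.
E = (1−0.479)×255.86 + 248.55 = 381.85 lb/h.
Recycle P = (1−0.185)×381.85 = 311.21 lb/h.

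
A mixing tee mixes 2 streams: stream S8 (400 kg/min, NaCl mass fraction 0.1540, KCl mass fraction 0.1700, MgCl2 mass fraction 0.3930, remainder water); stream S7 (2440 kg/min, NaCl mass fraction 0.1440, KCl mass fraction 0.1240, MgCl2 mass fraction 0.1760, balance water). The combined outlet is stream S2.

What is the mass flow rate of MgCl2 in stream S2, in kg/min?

MgCl2 out = MgCl2 in = 400×0.393 + 2440×0.176 = 586.64 kg/min.

586.6 kg/min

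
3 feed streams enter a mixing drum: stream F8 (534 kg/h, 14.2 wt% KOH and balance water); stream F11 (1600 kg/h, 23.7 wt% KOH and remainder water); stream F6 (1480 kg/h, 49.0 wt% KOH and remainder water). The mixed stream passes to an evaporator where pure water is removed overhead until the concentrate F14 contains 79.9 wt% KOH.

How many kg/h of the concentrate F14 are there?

KOH entering = 534×0.142 + 1600×0.237 + 1480×0.490 = 1180.2 kg/h.
All KOH reports to F14, so F14 = 1180.2/0.799 = 1477.1 kg/h.

1477 kg/h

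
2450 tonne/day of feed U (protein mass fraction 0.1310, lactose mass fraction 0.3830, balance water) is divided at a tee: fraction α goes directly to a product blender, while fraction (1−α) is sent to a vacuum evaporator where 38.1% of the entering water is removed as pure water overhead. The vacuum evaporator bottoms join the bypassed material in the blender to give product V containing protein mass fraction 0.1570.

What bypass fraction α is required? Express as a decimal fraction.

All 2450×0.131 = 320.95 tonne/day of protein reaches V, so V = 320.95/0.157 = 2044.3 tonne/day and vapour = 405.73 tonne/day.
The evaporator receives (1−α)·2450 of feed at 0.486 water and removes 0.381 of that water:
0.381×0.486×(1−α)×2450 = 405.73
(1−α) = 405.73/453.66 = 0.8944;  α = 0.1056.

0.106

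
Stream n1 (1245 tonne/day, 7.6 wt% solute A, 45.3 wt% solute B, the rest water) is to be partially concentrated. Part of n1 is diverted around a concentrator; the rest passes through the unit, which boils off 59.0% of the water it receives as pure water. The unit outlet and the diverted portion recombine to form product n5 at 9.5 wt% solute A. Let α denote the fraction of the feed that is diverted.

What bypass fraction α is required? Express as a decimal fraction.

All 1245×0.076 = 94.62 tonne/day of solute A reaches n5, so n5 = 94.62/0.095 = 996 tonne/day and vapour = 249 tonne/day.
The evaporator receives (1−α)·1245 of feed at 0.471 water and removes 0.590 of that water:
0.590×0.471×(1−α)×1245 = 249
(1−α) = 249/345.97 = 0.7197;  α = 0.2803.

0.280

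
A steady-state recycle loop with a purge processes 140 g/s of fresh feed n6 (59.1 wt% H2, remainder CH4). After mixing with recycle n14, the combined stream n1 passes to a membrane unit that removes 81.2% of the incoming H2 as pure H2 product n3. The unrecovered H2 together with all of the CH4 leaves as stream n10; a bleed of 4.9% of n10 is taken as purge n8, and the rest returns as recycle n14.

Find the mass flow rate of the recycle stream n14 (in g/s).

CH4 enters only via n6 and leaves only via the purge: 140×0.409 = 0.049×(CH4 in n10), and the membrane unit passes all CH4, so CH4 in n1 = CH4 in n10 = 1168.6 g/s.
H2 in n1: m_A = 140×0.591 + (1−0.049)·(1−0.812)·m_A, so m_A = 82.74/0.8212 = 100.75 g/s.
n10 = (1−0.812)×100.75 + 1168.6 = 1187.5 g/s.
Recycle n14 = (1−0.049)×1187.5 = 1129.3 g/s.

1129 g/s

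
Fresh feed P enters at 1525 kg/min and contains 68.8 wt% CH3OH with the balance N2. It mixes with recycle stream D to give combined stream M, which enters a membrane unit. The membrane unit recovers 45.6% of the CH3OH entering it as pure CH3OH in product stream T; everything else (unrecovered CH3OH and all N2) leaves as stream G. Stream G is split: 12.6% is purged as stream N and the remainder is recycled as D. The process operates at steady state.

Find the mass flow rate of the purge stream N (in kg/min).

612.9 kg/min

N2 enters only via P and leaves only via the purge: 1525×0.312 = 0.126×(N2 in G), and the membrane unit passes all N2, so N2 in M = N2 in G = 3776.2 kg/min.
CH3OH in M: m_A = 1525×0.688 + (1−0.126)·(1−0.456)·m_A, so m_A = 1049.2/0.5245 = 2000.2 kg/min.
G = (1−0.456)×2000.2 + 3776.2 = 4864.3 kg/min.
Purge N = 0.126×4864.3 = 612.9 kg/min.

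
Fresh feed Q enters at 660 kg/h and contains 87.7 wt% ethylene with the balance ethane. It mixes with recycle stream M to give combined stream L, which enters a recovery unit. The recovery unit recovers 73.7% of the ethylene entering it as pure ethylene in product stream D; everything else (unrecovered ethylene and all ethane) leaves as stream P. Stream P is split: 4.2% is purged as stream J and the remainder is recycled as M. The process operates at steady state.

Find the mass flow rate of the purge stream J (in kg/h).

89.73 kg/h

ethane enters only via Q and leaves only via the purge: 660×0.123 = 0.042×(ethane in P), and the recovery unit passes all ethane, so ethane in L = ethane in P = 1932.9 kg/h.
ethylene in L: m_A = 660×0.877 + (1−0.042)·(1−0.737)·m_A, so m_A = 578.82/0.7480 = 773.78 kg/h.
P = (1−0.737)×773.78 + 1932.9 = 2136.4 kg/h.
Purge J = 0.042×2136.4 = 89.727 kg/h.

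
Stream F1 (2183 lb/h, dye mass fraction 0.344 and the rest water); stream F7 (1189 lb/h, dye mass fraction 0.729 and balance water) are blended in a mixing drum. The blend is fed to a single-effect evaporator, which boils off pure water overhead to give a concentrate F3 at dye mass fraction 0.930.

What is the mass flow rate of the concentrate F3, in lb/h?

1739 lb/h

dye entering = 2183×0.344 + 1189×0.729 = 1617.7 lb/h.
All dye reports to F3, so F3 = 1617.7/0.930 = 1739.5 lb/h.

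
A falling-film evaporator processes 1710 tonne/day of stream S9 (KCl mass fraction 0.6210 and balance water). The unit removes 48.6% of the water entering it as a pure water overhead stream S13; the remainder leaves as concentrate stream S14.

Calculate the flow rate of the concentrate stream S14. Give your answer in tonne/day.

1395 tonne/day

water entering = 1710×0.379 = 648.09 tonne/day; overhead removed = 0.486×648.09 = 314.97 tonne/day.
Concentrate = 1710 − 314.97 = 1395 tonne/day.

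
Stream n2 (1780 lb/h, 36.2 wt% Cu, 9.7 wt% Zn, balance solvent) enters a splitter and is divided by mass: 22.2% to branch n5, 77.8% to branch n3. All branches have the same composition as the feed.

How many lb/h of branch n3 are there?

Branch n3 flow = 0.778×1780 = 1384.8 lb/h.

1385 lb/h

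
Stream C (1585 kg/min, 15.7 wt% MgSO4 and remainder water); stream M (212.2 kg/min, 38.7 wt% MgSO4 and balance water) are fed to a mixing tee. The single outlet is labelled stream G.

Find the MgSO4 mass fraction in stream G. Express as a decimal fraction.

Total flow out = 1585 + 212.2 = 1797.2 kg/min.
MgSO4 in = 1585×0.157 + 212.2×0.387 = 330.97 kg/min.
MgSO4 mass fraction in G = 330.97/1797.2 = 0.184.

0.184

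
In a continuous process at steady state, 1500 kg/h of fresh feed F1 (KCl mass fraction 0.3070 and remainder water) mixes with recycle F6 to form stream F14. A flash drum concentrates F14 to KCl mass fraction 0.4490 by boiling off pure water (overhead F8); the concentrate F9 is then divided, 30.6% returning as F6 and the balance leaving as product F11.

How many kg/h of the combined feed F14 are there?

1952 kg/h

Overall KCl balance (none leaves overhead): KCl in fresh feed = KCl in product, i.e. 1500×0.307 = (1−0.306)·F9·0.449.
F9 = 460.5/(0.449×0.694) = 1477.8 kg/h.
Recycle F6 = 0.306×1477.8 = 452.22 kg/h.
Combined feed F14 = 1500 + 452.22 = 1952.2 kg/h.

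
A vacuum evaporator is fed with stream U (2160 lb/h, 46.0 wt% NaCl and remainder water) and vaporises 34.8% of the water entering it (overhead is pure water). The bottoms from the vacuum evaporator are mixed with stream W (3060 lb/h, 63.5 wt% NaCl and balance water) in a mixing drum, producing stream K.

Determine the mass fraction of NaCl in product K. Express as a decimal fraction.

Vapour removed = 0.348×0.540×2160 = 405.91 lb/h; concentrate = 1754.1 lb/h.
NaCl reaching the mixer = 993.6 (from concentrate) + 3060×0.635 = 2936.7 lb/h.
Product flow = 1754.1 + 3060 = 4814.1 lb/h; NaCl fraction = 0.610.

0.610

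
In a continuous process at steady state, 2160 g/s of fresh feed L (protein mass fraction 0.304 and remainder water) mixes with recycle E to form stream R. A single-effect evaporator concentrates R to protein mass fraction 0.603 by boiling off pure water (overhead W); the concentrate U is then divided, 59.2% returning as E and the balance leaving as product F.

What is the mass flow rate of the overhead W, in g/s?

Overall protein balance (none leaves overhead): protein in fresh feed = protein in product, i.e. 2160×0.304 = (1−0.592)·U·0.603.
U = 656.64/(0.603×0.408) = 2669 g/s.
Recycle E = 0.592×2669 = 1580.1 g/s.
Combined feed R = 2160 + 1580.1 = 3740.1 g/s.
Overhead W = R − U = 3740.1 − 2669 = 1071 g/s.

1071 g/s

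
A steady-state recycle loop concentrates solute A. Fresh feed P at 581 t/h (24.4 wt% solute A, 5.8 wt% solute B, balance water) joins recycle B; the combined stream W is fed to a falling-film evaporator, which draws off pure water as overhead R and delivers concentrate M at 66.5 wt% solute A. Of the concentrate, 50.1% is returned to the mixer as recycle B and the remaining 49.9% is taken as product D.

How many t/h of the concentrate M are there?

Overall solute A balance (none leaves overhead): solute A in fresh feed = solute A in product, i.e. 581×0.244 = (1−0.501)·M·0.665.
M = 141.76/(0.665×0.499) = 427.21 t/h.

427.2 t/h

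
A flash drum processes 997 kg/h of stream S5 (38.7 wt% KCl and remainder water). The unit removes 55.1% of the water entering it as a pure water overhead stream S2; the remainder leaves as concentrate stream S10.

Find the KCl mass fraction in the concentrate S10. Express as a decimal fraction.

0.584

KCl is not removed: 997×0.387 = 385.84 kg/h of KCl enters S10.
water entering = 997×0.613 = 611.16 kg/h; overhead removed = 0.551×611.16 = 336.75 kg/h.
Concentrate = 997 − 336.75 = 660.25 kg/h.
Mass fraction = 385.84/660.25 = 0.584.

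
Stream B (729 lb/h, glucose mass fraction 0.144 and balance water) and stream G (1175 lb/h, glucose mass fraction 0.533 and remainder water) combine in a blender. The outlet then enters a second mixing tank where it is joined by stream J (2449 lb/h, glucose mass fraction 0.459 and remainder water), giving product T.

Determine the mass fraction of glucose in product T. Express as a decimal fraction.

0.426

Overall, product flow = 4353 lb/h.
glucose in = 729×0.144 + 1175×0.533 + 2449×0.459 = 1855.3 lb/h.
glucose fraction in T = 0.426.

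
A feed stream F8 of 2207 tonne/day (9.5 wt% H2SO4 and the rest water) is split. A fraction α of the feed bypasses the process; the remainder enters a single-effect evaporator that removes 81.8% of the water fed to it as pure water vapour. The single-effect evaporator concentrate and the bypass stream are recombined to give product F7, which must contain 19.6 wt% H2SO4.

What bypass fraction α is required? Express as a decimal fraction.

All 2207×0.095 = 209.66 tonne/day of H2SO4 reaches F7, so F7 = 209.66/0.196 = 1069.7 tonne/day and vapour = 1137.3 tonne/day.
The evaporator receives (1−α)·2207 of feed at 0.905 water and removes 0.818 of that water:
0.818×0.905×(1−α)×2207 = 1137.3
(1−α) = 1137.3/1633.8 = 0.6961;  α = 0.3039.

0.304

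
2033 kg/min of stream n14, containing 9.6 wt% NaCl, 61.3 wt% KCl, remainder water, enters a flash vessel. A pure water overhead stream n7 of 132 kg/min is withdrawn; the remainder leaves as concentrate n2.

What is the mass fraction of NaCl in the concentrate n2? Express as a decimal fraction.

0.103

NaCl is not removed: 2033×0.096 = 195.17 kg/min of NaCl enters n2.
Concentrate = 2033 − 132 = 1901 kg/min.
Mass fraction = 195.17/1901 = 0.103.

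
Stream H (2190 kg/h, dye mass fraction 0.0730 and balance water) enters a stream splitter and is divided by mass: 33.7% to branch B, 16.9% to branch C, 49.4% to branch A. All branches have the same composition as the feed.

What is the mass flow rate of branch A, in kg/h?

Branch A flow = 0.494×2190 = 1081.9 kg/h.

1082 kg/h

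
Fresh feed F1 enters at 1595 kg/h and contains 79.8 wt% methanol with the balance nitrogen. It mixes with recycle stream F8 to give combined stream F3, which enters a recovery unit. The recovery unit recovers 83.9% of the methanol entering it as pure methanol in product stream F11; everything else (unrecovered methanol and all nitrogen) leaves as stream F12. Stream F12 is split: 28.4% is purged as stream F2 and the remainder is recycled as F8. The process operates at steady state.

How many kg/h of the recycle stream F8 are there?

nitrogen enters only via F1 and leaves only via the purge: 1595×0.202 = 0.284×(nitrogen in F12), and the recovery unit passes all nitrogen, so nitrogen in F3 = nitrogen in F12 = 1134.5 kg/h.
methanol in F3: m_A = 1595×0.798 + (1−0.284)·(1−0.839)·m_A, so m_A = 1272.8/0.8847 = 1438.7 kg/h.
F12 = (1−0.839)×1438.7 + 1134.5 = 1366.1 kg/h.
Recycle F8 = (1−0.284)×1366.1 = 978.12 kg/h.

978.1 kg/h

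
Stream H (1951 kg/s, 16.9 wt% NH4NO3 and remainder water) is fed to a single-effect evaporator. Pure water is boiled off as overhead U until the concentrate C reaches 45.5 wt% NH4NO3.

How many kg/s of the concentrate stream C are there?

724.7 kg/s

NH4NO3 is conserved: 1951×0.169 = 329.72 kg/s all reports to the concentrate.
Concentrate = 329.72/(target fraction) = 724.66 kg/s.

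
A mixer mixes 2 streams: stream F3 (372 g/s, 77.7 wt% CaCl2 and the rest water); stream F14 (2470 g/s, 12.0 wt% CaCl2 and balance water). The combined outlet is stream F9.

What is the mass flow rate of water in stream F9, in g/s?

2257 g/s

water out = water in = 372×0.223 + 2470×0.880 = 2256.6 g/s.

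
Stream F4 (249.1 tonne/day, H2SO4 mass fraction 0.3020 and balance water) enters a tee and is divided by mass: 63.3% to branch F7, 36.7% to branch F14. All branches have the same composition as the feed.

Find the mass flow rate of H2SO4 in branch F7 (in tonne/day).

47.62 tonne/day

Branch F7 total = 0.633×249.1 = 157.68 tonne/day.
H2SO4 in F7 = 0.302×157.68 = 47.619 tonne/day.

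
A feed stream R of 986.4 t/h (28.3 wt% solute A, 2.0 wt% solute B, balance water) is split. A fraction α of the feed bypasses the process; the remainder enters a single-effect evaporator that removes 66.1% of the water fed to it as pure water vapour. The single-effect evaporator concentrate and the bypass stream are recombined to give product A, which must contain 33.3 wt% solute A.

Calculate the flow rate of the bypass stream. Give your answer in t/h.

All 986.4×0.283 = 279.15 t/h of solute A reaches A, so A = 279.15/0.333 = 838.29 t/h and vapour = 148.11 t/h.
The evaporator receives (1−α)·986.4 of feed at 0.697 water and removes 0.661 of that water:
0.661×0.697×(1−α)×986.4 = 148.11
(1−α) = 148.11/454.45 = 0.3259;  α = 0.6741.
Bypass flow = 0.6741×986.4 = 664.93 t/h.

664.9 t/h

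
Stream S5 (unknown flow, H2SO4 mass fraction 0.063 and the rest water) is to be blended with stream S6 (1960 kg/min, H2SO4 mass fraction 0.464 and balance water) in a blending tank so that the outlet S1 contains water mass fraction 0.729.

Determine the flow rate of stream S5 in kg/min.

1819 kg/min

Let S5 be the unknown flow. Total out = 1960 + S5.
water balance: 1050.6 + 0.937·S5 = 0.729·(1960 + S5)
(0.937 − 0.729)·S5 = 0.729×1960 − 1050.6 = 378.28
S5 = 378.28 / 0.208 = 1818.7 kg/min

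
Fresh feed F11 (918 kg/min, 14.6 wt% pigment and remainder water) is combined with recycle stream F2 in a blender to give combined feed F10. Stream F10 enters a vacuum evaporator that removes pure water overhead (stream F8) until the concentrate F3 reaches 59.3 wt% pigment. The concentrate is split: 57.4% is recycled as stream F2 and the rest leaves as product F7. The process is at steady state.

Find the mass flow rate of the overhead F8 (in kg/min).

Overall pigment balance (none leaves overhead): pigment in fresh feed = pigment in product, i.e. 918×0.146 = (1−0.574)·F3·0.593.
F3 = 134.03/(0.593×0.426) = 530.56 kg/min.
Recycle F2 = 0.574×530.56 = 304.54 kg/min.
Combined feed F10 = 918 + 304.54 = 1222.5 kg/min.
Overhead F8 = F10 − F3 = 1222.5 − 530.56 = 691.98 kg/min.

692 kg/min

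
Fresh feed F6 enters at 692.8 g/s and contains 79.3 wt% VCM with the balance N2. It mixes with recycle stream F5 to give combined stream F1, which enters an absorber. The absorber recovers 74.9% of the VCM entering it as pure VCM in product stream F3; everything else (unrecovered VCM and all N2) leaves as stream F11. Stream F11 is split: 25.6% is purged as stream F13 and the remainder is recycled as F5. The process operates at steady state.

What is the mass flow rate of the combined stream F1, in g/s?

N2 enters only via F6 and leaves only via the purge: 692.8×0.207 = 0.256×(N2 in F11), and the absorber passes all N2, so N2 in F1 = N2 in F11 = 560.19 g/s.
VCM in F1: m_A = 692.8×0.793 + (1−0.256)·(1−0.749)·m_A, so m_A = 549.39/0.8133 = 675.54 g/s.
F1 = 675.54 + 560.19 = 1235.7 g/s.

1236 g/s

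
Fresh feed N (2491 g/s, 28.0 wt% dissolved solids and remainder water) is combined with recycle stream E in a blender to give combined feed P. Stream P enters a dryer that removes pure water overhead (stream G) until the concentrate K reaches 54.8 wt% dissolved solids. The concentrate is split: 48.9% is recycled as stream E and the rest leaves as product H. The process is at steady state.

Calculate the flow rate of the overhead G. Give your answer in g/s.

1218 g/s

Overall dissolved solids balance (none leaves overhead): dissolved solids in fresh feed = dissolved solids in product, i.e. 2491×0.280 = (1−0.489)·K·0.548.
K = 697.48/(0.548×0.511) = 2490.8 g/s.
Recycle E = 0.489×2490.8 = 1218 g/s.
Combined feed P = 2491 + 1218 = 3709 g/s.
Overhead G = P − K = 3709 − 2490.8 = 1218.2 g/s.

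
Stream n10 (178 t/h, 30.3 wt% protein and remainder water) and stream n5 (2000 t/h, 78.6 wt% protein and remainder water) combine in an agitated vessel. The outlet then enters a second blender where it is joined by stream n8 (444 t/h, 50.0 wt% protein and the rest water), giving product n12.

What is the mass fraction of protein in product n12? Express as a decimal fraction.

Overall, product flow = 2622 t/h.
protein in = 178×0.303 + 2000×0.786 + 444×0.500 = 1847.9 t/h.
protein fraction in n12 = 0.705.

0.705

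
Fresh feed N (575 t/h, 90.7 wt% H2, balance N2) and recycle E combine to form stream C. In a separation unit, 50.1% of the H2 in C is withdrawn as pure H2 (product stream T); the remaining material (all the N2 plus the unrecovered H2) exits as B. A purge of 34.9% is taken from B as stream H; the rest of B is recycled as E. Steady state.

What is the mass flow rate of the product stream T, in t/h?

387 t/h

H2 in C: m_A = 575×0.907 + (1−0.349)·(1−0.501)·m_A, so m_A = 521.52/0.6752 = 772.46 t/h.
Product T = 0.501×772.46 = 387 t/h.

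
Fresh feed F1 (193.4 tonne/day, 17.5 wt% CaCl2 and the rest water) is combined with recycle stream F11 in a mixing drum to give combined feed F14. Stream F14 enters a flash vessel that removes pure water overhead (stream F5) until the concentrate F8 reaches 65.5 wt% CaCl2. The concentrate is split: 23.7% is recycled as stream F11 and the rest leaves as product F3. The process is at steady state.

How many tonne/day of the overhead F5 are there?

Overall CaCl2 balance (none leaves overhead): CaCl2 in fresh feed = CaCl2 in product, i.e. 193.4×0.175 = (1−0.237)·F8·0.655.
F8 = 33.845/(0.655×0.763) = 67.722 tonne/day.
Recycle F11 = 0.237×67.722 = 16.05 tonne/day.
Combined feed F14 = 193.4 + 16.05 = 209.45 tonne/day.
Overhead F5 = F14 − F8 = 209.45 − 67.722 = 141.73 tonne/day.

141.7 tonne/day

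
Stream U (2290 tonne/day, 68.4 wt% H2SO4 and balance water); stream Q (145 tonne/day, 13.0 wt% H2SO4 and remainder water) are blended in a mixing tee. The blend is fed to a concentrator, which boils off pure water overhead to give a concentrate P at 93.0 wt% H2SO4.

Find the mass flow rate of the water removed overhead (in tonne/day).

H2SO4 entering = 2290×0.684 + 145×0.130 = 1585.2 tonne/day.
All H2SO4 reports to P, so P = 1585.2/0.930 = 1704.5 tonne/day.
Total feed = 2435 tonne/day; overhead = 2435 − 1704.5 = 730.47 tonne/day.

730.5 tonne/day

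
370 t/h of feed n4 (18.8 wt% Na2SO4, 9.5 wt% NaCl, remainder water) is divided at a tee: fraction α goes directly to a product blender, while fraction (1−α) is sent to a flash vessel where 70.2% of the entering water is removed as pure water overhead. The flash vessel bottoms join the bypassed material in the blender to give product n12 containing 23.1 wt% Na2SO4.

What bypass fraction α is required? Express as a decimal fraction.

All 370×0.188 = 69.56 t/h of Na2SO4 reaches n12, so n12 = 69.56/0.231 = 301.13 t/h and vapour = 68.874 t/h.
The evaporator receives (1−α)·370 of feed at 0.717 water and removes 0.702 of that water:
0.702×0.717×(1−α)×370 = 68.874
(1−α) = 68.874/186.23 = 0.3698;  α = 0.6302.

0.630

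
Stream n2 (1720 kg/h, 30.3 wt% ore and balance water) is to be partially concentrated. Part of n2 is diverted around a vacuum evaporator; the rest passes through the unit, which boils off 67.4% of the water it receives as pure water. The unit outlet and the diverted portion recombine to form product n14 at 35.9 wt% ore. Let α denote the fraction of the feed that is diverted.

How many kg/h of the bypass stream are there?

All 1720×0.303 = 521.16 kg/h of ore reaches n14, so n14 = 521.16/0.359 = 1451.7 kg/h and vapour = 268.3 kg/h.
The evaporator receives (1−α)·1720 of feed at 0.697 water and removes 0.674 of that water:
0.674×0.697×(1−α)×1720 = 268.3
(1−α) = 268.3/808.02 = 0.3320;  α = 0.6680.
Bypass flow = 0.6680×1720 = 1148.9 kg/h.

1149 kg/h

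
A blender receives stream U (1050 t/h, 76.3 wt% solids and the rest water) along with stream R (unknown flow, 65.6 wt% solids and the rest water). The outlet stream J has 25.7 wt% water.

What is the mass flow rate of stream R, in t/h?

Let R be the unknown flow. Total out = 1050 + R.
water balance: 248.85 + 0.344·R = 0.257·(1050 + R)
(0.344 − 0.257)·R = 0.257×1050 − 248.85 = 21
R = 21 / 0.087 = 241.38 t/h

241.4 t/h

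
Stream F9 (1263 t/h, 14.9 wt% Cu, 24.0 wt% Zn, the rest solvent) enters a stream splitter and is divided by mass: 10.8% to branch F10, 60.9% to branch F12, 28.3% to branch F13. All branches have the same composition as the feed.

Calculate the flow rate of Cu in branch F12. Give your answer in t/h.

Branch F12 total = 0.609×1263 = 769.17 t/h.
Cu in F12 = 0.149×769.17 = 114.61 t/h.

114.6 t/h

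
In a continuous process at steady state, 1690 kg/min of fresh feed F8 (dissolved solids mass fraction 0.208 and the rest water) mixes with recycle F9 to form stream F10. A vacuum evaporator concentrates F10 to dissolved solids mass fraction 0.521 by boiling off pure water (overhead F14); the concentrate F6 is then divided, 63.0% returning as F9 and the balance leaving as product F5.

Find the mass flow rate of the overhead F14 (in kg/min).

1015 kg/min

Overall dissolved solids balance (none leaves overhead): dissolved solids in fresh feed = dissolved solids in product, i.e. 1690×0.208 = (1−0.630)·F6·0.521.
F6 = 351.52/(0.521×0.370) = 1823.5 kg/min.
Recycle F9 = 0.630×1823.5 = 1148.8 kg/min.
Combined feed F10 = 1690 + 1148.8 = 2838.8 kg/min.
Overhead F14 = F10 − F6 = 2838.8 − 1823.5 = 1015.3 kg/min.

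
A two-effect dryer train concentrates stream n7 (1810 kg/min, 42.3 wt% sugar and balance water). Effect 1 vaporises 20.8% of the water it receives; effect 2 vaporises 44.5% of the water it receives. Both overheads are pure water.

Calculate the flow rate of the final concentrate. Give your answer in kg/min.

1225 kg/min

water in feed = 1810×0.577 = 1044.4 kg/min.
After stage 1: water left = (1−0.208)×1044.4 = 827.14; stream total = 1592.8 kg/min.
After stage 2: water left = (1−0.445)×827.14 = 459.06; final concentrate = 1224.7 kg/min.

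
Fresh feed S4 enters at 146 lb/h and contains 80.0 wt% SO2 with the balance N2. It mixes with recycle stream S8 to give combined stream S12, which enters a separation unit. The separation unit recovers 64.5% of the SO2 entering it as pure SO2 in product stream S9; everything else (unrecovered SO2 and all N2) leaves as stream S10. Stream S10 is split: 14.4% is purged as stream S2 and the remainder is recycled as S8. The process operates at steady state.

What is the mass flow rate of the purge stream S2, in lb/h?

37.78 lb/h

N2 enters only via S4 and leaves only via the purge: 146×0.200 = 0.144×(N2 in S10), and the separation unit passes all N2, so N2 in S12 = N2 in S10 = 202.78 lb/h.
SO2 in S12: m_A = 146×0.800 + (1−0.144)·(1−0.645)·m_A, so m_A = 116.8/0.6961 = 167.79 lb/h.
S10 = (1−0.645)×167.79 + 202.78 = 262.34 lb/h.
Purge S2 = 0.144×262.34 = 37.777 lb/h.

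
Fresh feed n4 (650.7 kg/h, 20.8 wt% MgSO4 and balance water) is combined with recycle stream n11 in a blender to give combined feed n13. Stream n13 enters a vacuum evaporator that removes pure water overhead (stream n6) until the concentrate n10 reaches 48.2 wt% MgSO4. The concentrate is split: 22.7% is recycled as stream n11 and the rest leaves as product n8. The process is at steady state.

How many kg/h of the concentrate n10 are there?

363.3 kg/h

Overall MgSO4 balance (none leaves overhead): MgSO4 in fresh feed = MgSO4 in product, i.e. 650.7×0.208 = (1−0.227)·n10·0.482.
n10 = 135.35/(0.482×0.773) = 363.26 kg/h.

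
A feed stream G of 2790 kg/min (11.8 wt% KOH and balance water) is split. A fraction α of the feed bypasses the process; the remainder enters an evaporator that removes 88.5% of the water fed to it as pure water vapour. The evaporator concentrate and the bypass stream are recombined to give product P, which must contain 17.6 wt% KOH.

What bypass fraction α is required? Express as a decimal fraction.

0.578

All 2790×0.118 = 329.22 kg/min of KOH reaches P, so P = 329.22/0.176 = 1870.6 kg/min and vapour = 919.43 kg/min.
The evaporator receives (1−α)·2790 of feed at 0.882 water and removes 0.885 of that water:
0.885×0.882×(1−α)×2790 = 919.43
(1−α) = 919.43/2177.8 = 0.4222;  α = 0.5778.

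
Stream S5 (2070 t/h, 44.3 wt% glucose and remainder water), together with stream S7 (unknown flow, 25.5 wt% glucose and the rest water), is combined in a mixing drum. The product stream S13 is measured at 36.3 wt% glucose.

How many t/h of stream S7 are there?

1533 t/h

Let S7 be the unknown flow. Total out = 2070 + S7.
glucose balance: 917.01 + 0.255·S7 = 0.363·(2070 + S7)
(0.255 − 0.363)·S7 = 0.363×2070 − 917.01 = -165.6
S7 = -165.6 / -0.108 = 1533.3 t/h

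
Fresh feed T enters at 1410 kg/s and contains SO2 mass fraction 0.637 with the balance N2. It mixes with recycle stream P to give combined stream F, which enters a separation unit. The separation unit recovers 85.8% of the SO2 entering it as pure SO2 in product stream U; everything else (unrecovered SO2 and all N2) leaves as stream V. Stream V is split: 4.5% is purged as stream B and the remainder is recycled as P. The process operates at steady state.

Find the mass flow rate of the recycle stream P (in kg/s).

11000 kg/s

N2 enters only via T and leaves only via the purge: 1410×0.363 = 0.045×(N2 in V), and the separation unit passes all N2, so N2 in F = N2 in V = 11374 kg/s.
SO2 in F: m_A = 1410×0.637 + (1−0.045)·(1−0.858)·m_A, so m_A = 898.17/0.8644 = 1039.1 kg/s.
V = (1−0.858)×1039.1 + 11374 = 11522 kg/s.
Recycle P = (1−0.045)×11522 = 11003 kg/s.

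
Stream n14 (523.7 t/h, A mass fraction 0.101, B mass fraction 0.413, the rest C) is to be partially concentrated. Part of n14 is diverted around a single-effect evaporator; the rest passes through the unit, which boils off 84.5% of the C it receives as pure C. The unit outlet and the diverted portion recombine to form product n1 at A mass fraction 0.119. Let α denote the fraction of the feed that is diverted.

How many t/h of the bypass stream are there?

330.8 t/h

All 523.7×0.101 = 52.894 t/h of A reaches n1, so n1 = 52.894/0.119 = 444.48 t/h and vapour = 79.215 t/h.
The evaporator receives (1−α)·523.7 of feed at 0.486 C and removes 0.845 of that C:
0.845×0.486×(1−α)×523.7 = 79.215
(1−α) = 79.215/215.07 = 0.3683;  α = 0.6317.
Bypass flow = 0.6317×523.7 = 330.81 t/h.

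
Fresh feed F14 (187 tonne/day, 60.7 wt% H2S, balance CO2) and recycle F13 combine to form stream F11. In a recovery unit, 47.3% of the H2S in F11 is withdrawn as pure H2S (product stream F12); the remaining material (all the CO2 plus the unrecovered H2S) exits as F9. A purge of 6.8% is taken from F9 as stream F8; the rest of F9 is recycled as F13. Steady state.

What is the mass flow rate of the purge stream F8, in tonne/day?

CO2 enters only via F14 and leaves only via the purge: 187×0.393 = 0.068×(CO2 in F9), and the recovery unit passes all CO2, so CO2 in F11 = CO2 in F9 = 1080.8 tonne/day.
H2S in F11: m_A = 187×0.607 + (1−0.068)·(1−0.473)·m_A, so m_A = 113.51/0.5088 = 223.08 tonne/day.
F9 = (1−0.473)×223.08 + 1080.8 = 1198.3 tonne/day.
Purge F8 = 0.068×1198.3 = 81.485 tonne/day.

81.49 tonne/day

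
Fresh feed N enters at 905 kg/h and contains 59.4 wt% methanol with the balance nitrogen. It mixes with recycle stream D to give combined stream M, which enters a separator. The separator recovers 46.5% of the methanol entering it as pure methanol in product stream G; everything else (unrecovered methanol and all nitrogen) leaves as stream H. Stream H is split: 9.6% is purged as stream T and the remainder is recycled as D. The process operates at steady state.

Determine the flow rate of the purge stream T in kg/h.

nitrogen enters only via N and leaves only via the purge: 905×0.406 = 0.096×(nitrogen in H), and the separator passes all nitrogen, so nitrogen in M = nitrogen in H = 3827.4 kg/h.
methanol in M: m_A = 905×0.594 + (1−0.096)·(1−0.465)·m_A, so m_A = 537.57/0.5164 = 1041.1 kg/h.
H = (1−0.465)×1041.1 + 3827.4 = 4384.4 kg/h.
Purge T = 0.096×4384.4 = 420.9 kg/h.

420.9 kg/h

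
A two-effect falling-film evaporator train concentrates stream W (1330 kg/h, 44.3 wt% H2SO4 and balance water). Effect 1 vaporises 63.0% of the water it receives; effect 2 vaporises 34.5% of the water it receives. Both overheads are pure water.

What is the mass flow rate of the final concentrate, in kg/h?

water in feed = 1330×0.557 = 740.81 kg/h.
After stage 1: water left = (1−0.630)×740.81 = 274.1; stream total = 863.29 kg/h.
After stage 2: water left = (1−0.345)×274.1 = 179.54; final concentrate = 768.73 kg/h.

768.7 kg/h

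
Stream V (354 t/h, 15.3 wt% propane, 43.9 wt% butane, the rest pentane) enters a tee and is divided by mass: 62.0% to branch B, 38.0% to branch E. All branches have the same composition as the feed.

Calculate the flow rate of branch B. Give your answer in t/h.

Branch B flow = 0.620×354 = 219.48 t/h.

219.5 t/h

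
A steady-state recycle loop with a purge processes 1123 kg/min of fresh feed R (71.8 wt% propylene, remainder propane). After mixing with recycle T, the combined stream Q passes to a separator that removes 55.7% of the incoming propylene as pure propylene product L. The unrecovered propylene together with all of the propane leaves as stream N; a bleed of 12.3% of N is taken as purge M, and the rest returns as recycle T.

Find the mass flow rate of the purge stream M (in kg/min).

propane enters only via R and leaves only via the purge: 1123×0.282 = 0.123×(propane in N), and the separator passes all propane, so propane in Q = propane in N = 2574.7 kg/min.
propylene in Q: m_A = 1123×0.718 + (1−0.123)·(1−0.557)·m_A, so m_A = 806.31/0.6115 = 1318.6 kg/min.
N = (1−0.557)×1318.6 + 2574.7 = 3158.8 kg/min.
Purge M = 0.123×3158.8 = 388.54 kg/min.

388.5 kg/min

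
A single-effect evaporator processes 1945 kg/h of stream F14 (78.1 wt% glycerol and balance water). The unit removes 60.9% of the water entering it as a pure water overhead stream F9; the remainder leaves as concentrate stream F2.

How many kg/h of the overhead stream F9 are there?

water entering = 1945×0.219 = 425.95 kg/h; overhead removed = 0.609×425.95 = 259.41 kg/h.

259.4 kg/h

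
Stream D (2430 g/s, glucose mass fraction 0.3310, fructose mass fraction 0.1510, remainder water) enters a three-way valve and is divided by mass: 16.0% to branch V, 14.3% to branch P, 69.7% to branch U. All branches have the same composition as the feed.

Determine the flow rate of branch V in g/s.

Branch V flow = 0.160×2430 = 388.8 g/s.

388.8 g/s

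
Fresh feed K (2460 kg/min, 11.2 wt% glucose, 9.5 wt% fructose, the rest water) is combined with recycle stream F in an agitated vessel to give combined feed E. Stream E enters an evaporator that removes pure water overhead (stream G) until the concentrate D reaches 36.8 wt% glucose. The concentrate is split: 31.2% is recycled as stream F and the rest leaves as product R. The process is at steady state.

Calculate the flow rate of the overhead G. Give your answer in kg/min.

Overall glucose balance (none leaves overhead): glucose in fresh feed = glucose in product, i.e. 2460×0.112 = (1−0.312)·D·0.368.
D = 275.52/(0.368×0.688) = 1088.2 kg/min.
Recycle F = 0.312×1088.2 = 339.52 kg/min.
Combined feed E = 2460 + 339.52 = 2799.5 kg/min.
Overhead G = E − D = 2799.5 − 1088.2 = 1711.3 kg/min.

1711 kg/min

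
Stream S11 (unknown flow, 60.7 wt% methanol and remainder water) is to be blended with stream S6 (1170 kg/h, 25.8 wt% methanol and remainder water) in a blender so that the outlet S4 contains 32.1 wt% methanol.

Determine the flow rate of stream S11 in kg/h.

257.7 kg/h

Let S11 be the unknown flow. Total out = 1170 + S11.
methanol balance: 301.86 + 0.607·S11 = 0.321·(1170 + S11)
(0.607 − 0.321)·S11 = 0.321×1170 − 301.86 = 73.71
S11 = 73.71 / 0.286 = 257.73 kg/h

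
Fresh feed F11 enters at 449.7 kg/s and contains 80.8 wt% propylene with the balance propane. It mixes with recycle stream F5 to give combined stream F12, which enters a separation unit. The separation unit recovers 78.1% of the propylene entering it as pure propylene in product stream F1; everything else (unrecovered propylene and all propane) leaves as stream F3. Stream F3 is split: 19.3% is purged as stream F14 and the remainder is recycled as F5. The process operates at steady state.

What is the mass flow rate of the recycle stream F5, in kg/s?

439 kg/s

propane enters only via F11 and leaves only via the purge: 449.7×0.192 = 0.193×(propane in F3), and the separation unit passes all propane, so propane in F12 = propane in F3 = 447.37 kg/s.
propylene in F12: m_A = 449.7×0.808 + (1−0.193)·(1−0.781)·m_A, so m_A = 363.36/0.8233 = 441.36 kg/s.
F3 = (1−0.781)×441.36 + 447.37 = 544.03 kg/s.
Recycle F5 = (1−0.193)×544.03 = 439.03 kg/s.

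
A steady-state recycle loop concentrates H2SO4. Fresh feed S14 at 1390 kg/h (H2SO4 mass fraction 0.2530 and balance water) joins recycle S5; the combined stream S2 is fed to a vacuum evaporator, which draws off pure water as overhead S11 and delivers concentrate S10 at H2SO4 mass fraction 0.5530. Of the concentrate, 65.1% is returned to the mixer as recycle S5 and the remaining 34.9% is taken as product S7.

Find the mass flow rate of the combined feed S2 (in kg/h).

2576 kg/h

Overall H2SO4 balance (none leaves overhead): H2SO4 in fresh feed = H2SO4 in product, i.e. 1390×0.253 = (1−0.651)·S10·0.553.
S10 = 351.67/(0.553×0.349) = 1822.2 kg/h.
Recycle S5 = 0.651×1822.2 = 1186.2 kg/h.
Combined feed S2 = 1390 + 1186.2 = 2576.2 kg/h.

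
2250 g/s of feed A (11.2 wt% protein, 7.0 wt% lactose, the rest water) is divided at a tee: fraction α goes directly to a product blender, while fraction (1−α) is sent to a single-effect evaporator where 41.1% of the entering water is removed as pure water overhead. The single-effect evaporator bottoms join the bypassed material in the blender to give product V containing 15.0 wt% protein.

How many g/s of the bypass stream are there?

All 2250×0.112 = 252 g/s of protein reaches V, so V = 252/0.150 = 1680 g/s and vapour = 570 g/s.
The evaporator receives (1−α)·2250 of feed at 0.818 water and removes 0.411 of that water:
0.411×0.818×(1−α)×2250 = 570
(1−α) = 570/756.45 = 0.7535;  α = 0.2465.
Bypass flow = 0.2465×2250 = 554.57 g/s.

554.6 g/s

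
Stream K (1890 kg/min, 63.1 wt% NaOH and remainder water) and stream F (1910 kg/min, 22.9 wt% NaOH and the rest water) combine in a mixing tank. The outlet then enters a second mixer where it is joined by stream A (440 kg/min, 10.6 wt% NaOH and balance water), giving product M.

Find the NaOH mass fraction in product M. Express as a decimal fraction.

0.395

Overall, product flow = 4240 kg/min.
NaOH in = 1890×0.631 + 1910×0.229 + 440×0.106 = 1676.6 kg/min.
NaOH fraction in M = 0.395.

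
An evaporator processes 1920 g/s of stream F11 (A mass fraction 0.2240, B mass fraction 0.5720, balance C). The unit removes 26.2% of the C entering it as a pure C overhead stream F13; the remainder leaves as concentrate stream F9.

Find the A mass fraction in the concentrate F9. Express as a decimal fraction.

A is not removed: 1920×0.224 = 430.08 g/s of A enters F9.
C entering = 1920×0.204 = 391.68 g/s; overhead removed = 0.262×391.68 = 102.62 g/s.
Concentrate = 1920 − 102.62 = 1817.4 g/s.
Mass fraction = 430.08/1817.4 = 0.2366.

0.2366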